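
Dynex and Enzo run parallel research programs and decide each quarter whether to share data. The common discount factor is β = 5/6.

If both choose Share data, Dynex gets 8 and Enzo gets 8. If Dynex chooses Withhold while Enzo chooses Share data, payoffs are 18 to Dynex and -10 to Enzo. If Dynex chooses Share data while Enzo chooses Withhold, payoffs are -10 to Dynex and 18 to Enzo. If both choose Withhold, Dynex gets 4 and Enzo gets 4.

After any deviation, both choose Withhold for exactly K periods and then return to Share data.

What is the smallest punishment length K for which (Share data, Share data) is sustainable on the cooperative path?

4

IC: β(1−β^K)/(1−β) ≥ (18−8)/(8−4) = 5/2.
With β = 5/6: need 1 − β^K ≥ 5/2·(1−5/6)/(5/6), i.e. β^K ≤ 0.5000.
Since (5/6)^3 = 0.5787 and (5/6)^4 = 0.4823, the smallest such K is 4.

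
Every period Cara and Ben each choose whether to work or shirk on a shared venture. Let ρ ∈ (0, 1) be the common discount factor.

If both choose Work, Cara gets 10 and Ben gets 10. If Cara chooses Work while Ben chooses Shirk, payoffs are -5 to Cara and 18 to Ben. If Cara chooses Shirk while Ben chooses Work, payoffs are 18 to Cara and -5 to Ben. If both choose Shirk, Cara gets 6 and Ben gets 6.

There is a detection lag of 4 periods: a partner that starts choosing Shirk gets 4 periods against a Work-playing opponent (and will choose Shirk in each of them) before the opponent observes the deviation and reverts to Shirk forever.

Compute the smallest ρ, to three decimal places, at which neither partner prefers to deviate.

0.904

A deviator earns 18 for 4 periods, then 6 forever; cooperating earns 10 forever. Multiplying the IC by (1−ρ):
10 ≥ 18(1−ρ^4) + 6ρ^4, so 12·ρ^4 ≥ 8 and ρ^4 ≥ 2/3.
ρ ≥ (2/3)^(1/4) ≈ 0.904.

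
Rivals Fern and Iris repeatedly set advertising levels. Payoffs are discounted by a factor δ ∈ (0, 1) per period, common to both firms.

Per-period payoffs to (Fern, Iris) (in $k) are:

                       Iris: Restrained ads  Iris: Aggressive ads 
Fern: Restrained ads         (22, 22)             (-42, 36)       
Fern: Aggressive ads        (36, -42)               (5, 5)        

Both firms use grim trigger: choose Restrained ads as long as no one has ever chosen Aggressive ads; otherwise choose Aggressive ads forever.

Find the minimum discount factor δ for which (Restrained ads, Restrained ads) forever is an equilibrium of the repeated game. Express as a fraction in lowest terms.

14/31

22/(1−δ) ≥ 36 + 5δ/(1−δ)
22 ≥ 36 − 31δ
δ ≥ 14/31.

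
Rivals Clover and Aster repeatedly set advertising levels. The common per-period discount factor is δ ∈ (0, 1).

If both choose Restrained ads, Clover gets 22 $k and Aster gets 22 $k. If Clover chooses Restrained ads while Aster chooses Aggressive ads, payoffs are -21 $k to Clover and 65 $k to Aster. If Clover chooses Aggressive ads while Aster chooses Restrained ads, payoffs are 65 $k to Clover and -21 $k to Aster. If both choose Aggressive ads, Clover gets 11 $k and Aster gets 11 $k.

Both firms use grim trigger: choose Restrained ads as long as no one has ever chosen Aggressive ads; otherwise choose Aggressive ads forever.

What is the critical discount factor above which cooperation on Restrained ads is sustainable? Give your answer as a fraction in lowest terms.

43/54

22/(1−δ) ≥ 65 + 11δ/(1−δ)
22 ≥ 65 − 54δ
δ ≥ 43/54.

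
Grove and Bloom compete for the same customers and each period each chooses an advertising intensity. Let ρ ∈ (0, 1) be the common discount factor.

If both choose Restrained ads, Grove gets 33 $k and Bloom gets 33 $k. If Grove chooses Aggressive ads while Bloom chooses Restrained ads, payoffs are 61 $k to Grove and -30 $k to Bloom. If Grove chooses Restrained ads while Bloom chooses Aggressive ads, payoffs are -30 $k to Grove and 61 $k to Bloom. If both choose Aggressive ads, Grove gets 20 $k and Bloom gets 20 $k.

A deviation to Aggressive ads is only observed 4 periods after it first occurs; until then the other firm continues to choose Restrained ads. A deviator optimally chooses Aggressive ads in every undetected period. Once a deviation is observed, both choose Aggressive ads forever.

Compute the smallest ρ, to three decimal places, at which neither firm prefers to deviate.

0.909

The best deviation is to choose Aggressive ads for all 4 undetected periods, earning 61 each, then 20 forever once detected.
Deviation value: 61(1−ρ^4)/(1−ρ) + 20ρ^4/(1−ρ); cooperation value: 33/(1−ρ).
IC: 33 ≥ 61(1−ρ^4) + 20ρ^4 = 61 − 41ρ^4.
So ρ^4 ≥ 28/41, giving ρ ≥ (28/41)^(1/4) ≈ 0.909.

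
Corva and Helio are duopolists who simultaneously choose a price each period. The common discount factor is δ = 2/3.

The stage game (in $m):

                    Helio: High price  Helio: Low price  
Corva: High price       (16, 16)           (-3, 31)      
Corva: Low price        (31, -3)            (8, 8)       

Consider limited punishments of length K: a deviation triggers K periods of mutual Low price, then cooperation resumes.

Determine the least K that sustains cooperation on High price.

IC: δ(1−δ^K)/(1−δ) ≥ (31−16)/(16−8) = 15/8.
With δ = 2/3: need 1 − δ^K ≥ 15/8·(1−2/3)/(2/3), i.e. δ^K ≤ 0.0625.
Since (2/3)^6 = 0.0878 and (2/3)^7 = 0.0585, the smallest such K is 7.

7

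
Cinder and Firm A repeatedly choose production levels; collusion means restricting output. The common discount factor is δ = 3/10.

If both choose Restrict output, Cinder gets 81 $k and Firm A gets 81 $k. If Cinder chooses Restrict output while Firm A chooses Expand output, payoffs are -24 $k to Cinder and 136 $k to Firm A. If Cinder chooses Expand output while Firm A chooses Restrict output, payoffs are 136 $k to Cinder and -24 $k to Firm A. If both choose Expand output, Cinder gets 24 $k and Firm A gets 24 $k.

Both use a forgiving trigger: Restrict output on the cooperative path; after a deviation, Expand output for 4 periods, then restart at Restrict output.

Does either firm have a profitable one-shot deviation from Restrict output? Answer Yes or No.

Yes

A one-shot deviation gives 136 now, then 24 for 4 periods, then back to 81.
Gain from deviating: (136−81) today; loss: (81−24) in each of the next 4 periods.
No-deviation condition: (81−24)(δ+…+δ^4) ≥ 136−81, i.e. δ+…+δ^4 ≥ 55/57.
At δ = 3/10: δ+…+δ^4 = 0.4251 < 0.9649.
So cooperation is not sustainable.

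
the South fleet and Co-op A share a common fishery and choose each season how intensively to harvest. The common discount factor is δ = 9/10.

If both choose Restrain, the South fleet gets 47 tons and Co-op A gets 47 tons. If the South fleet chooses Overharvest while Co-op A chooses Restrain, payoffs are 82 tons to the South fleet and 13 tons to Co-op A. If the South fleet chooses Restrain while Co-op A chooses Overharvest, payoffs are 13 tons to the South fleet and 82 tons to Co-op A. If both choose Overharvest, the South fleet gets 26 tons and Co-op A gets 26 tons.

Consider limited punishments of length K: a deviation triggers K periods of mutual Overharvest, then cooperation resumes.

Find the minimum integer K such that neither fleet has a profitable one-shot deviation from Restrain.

No profitable deviation requires (47−26)(δ+…+δ^K) ≥ 82−47, i.e. δ+…+δ^K ≥ 5/3 ≈ 1.6667.
With δ = 9/10, the partial sums are K=1: 0.9000, K=2: 1.7100.
K = 2 is the first length at which the sum reaches 1.6667.

2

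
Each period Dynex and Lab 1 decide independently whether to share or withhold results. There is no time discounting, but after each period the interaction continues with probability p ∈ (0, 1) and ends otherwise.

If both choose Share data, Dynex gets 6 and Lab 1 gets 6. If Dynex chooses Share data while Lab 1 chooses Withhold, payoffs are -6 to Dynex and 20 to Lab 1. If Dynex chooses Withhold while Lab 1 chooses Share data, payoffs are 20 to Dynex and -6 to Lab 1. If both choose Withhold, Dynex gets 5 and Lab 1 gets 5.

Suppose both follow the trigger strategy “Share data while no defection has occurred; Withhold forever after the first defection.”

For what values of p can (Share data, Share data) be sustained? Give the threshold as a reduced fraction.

14/15

With no time discounting, the continuation probability p plays the role of the discount factor.
Grim-trigger IC: 6/(1−p) ≥ 20 + 5p/(1−p) ⇒ p ≥ (20−6)/(20−5) = 14/15.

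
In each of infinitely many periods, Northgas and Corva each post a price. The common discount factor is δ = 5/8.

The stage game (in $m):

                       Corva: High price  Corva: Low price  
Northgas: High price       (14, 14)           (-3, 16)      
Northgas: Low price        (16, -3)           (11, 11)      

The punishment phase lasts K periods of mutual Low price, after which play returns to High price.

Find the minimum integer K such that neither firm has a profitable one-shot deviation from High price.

IC: δ(1−δ^K)/(1−δ) ≥ (16−14)/(14−11) = 2/3.
With δ = 5/8: need 1 − δ^K ≥ 2/3·(1−5/8)/(5/8), i.e. δ^K ≤ 0.6000.
Since (5/8)^1 = 0.6250 and (5/8)^2 = 0.3906, the smallest such K is 2.

2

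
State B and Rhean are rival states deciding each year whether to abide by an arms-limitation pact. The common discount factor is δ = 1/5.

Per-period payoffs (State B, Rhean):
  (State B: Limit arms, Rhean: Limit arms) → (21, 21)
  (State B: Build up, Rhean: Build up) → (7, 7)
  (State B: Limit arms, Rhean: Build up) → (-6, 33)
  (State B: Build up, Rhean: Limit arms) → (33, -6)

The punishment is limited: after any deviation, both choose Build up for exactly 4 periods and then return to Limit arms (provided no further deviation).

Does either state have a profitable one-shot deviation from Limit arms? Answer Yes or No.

Comparing payoff streams over the 5 periods until play realigns: cooperate → 21(1+δ+…+δ^4); deviate → 33 + 7(δ+…+δ^4).
Cooperation is sustained iff (21−7)(δ+…+δ^4) ≥ 33−21.
δ+…+δ^4 = 1/5·(1−(1/5)^4)/(1−1/5) = 0.2496, and (33−21)/(21−7) = 0.8571.
0.2496 < 0.8571, so cooperation is not sustainable.

Yes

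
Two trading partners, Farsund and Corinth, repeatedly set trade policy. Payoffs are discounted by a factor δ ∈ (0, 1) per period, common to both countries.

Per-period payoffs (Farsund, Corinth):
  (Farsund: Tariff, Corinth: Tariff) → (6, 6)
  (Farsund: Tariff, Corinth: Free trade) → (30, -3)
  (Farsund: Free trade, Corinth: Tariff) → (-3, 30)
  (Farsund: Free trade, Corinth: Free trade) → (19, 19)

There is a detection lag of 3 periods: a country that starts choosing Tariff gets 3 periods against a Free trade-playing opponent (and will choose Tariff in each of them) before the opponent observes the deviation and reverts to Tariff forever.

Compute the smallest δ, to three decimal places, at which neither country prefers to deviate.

Deviating for the 3 undetected periods gains 30−19 = 11 per period over cooperation, then loses 19−6 = 13 per period forever once punishment starts.
Gain: 11(1 + δ + … + δ^2); loss: 13·δ^3/(1−δ).
No profitable deviation ⇔ 11(1−δ^3) ≤ 13·δ^3, i.e. δ^3 ≥ 11/(11+13) = 11/24.
Hence δ ≥ (11/24)^(1/3) ≈ 0.771.

0.771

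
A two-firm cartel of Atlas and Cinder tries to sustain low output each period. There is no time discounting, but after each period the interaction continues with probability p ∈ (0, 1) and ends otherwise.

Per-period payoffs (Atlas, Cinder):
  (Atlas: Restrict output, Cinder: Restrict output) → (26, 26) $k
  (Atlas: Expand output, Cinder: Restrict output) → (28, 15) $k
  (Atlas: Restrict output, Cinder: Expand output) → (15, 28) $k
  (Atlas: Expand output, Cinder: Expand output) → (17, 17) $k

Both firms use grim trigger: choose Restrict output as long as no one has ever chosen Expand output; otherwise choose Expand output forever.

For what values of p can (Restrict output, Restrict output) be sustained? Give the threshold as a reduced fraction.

Expected cooperation value is 26 + p·26 + p²·26 + … = 26/(1−p); deviation gives 28 + p·17/(1−p).
26 ≥ 28(1−p) + 17p ⇒ 11p ≥ 2 ⇒ p ≥ 2/11.

2/11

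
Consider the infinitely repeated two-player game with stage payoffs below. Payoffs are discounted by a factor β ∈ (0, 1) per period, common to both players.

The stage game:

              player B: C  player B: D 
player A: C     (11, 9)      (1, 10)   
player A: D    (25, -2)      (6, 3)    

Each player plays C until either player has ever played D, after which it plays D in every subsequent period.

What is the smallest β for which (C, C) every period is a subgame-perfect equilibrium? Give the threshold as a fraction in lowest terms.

For player A: deviation gain 25−11 = 14, per-period punishment loss 11−6 = 5. IC gives β ≥ 14/19.
For player B: gain 1, loss 6 per period, so β ≥ 1/7.
The tighter constraint is player A's, so cooperation needs β ≥ 14/19.

14/19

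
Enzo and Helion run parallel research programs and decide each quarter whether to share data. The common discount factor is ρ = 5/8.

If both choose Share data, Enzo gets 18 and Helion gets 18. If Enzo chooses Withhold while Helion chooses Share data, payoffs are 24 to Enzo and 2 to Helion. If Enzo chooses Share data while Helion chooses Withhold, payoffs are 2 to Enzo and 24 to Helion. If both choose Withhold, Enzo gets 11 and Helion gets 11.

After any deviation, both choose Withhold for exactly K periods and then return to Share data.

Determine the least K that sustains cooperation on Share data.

Need Σ_{k=1}^{K} ρ^k ≥ (24−18)/(18−11) = 0.8571 at ρ = 5/8.
At K = 1 the sum is 0.6250 < 0.8571; at K = 2 it is 1.0156 ≥ 0.8571.
So the minimum punishment length is K = 2.

2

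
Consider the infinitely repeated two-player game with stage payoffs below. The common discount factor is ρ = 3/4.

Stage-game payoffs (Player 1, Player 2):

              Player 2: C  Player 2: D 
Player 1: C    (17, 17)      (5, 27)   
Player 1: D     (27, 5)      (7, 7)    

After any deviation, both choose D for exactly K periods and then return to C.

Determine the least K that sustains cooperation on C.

2

No profitable deviation requires (17−7)(ρ+…+ρ^K) ≥ 27−17, i.e. ρ+…+ρ^K ≥ 1 ≈ 1.0000.
With ρ = 3/4, the partial sums are K=1: 0.7500, K=2: 1.3125.
K = 2 is the first length at which the sum reaches 1.0000.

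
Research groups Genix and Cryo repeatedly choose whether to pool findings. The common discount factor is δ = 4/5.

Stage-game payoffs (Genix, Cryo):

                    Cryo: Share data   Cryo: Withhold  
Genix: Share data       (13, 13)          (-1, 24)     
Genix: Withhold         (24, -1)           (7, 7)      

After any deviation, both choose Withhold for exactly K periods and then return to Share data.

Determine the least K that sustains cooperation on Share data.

Need Σ_{k=1}^{K} δ^k ≥ (24−13)/(13−7) = 1.8333 at δ = 4/5.
At K = 2 the sum is 1.4400 < 1.8333; at K = 3 it is 1.9520 ≥ 1.8333.
So the minimum punishment length is K = 3.

3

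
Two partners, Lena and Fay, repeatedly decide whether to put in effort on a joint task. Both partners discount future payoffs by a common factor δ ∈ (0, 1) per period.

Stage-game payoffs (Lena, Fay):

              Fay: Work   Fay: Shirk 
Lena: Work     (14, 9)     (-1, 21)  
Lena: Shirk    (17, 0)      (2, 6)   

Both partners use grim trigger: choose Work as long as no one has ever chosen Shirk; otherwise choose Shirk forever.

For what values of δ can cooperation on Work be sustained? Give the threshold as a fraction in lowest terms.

For Lena: deviation gain 17−14 = 3, per-period punishment loss 14−2 = 12. IC gives δ ≥ 3/15 = 1/5.
For Fay: gain 12, loss 3 per period, so δ ≥ 12/15 = 4/5.
The tighter constraint is Fay's, so cooperation needs δ ≥ 4/5.

4/5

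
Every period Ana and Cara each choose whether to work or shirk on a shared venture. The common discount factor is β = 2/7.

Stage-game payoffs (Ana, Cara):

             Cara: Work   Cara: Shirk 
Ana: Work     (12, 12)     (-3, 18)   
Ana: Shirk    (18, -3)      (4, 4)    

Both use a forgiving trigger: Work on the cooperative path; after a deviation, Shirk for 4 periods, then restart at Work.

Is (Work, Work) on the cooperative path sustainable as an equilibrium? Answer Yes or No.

No

IC: β+…+β^4 ≥ (18−12)/(12−4) = 3/4.
At β = 2/7: partial sum = 0.3973 < 0.7500. Cooperation not sustainable.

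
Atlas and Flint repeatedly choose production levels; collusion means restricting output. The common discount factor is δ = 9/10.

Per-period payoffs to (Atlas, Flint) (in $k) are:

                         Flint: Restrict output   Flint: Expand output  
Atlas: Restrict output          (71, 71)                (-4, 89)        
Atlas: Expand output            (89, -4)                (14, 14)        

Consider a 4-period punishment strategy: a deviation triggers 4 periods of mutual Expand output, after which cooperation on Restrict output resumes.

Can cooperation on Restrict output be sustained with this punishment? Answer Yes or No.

Yes

IC: δ+…+δ^4 ≥ (89−71)/(71−14) = 6/19.
At δ = 9/10: partial sum = 3.0951 ≥ 0.3158. Cooperation sustainable.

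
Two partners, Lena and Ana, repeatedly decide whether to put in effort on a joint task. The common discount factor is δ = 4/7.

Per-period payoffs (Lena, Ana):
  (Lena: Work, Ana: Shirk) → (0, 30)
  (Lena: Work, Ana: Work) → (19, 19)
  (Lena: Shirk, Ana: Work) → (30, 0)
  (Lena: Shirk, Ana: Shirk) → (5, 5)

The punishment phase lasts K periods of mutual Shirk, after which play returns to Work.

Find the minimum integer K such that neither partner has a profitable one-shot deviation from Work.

2

IC: δ(1−δ^K)/(1−δ) ≥ (30−19)/(19−5) = 11/14.
With δ = 4/7: need 1 − δ^K ≥ 11/14·(1−4/7)/(4/7), i.e. δ^K ≤ 0.4107.
Since (4/7)^1 = 0.5714 and (4/7)^2 = 0.3265, the smallest such K is 2.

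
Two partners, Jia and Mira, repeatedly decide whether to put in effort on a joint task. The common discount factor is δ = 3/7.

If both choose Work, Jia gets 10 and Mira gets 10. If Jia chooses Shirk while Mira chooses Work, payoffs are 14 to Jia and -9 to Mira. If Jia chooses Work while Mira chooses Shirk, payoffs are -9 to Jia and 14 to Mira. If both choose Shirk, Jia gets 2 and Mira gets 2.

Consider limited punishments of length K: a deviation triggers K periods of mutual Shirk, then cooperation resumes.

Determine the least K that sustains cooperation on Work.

2

No profitable deviation requires (10−2)(δ+…+δ^K) ≥ 14−10, i.e. δ+…+δ^K ≥ 1/2 ≈ 0.5000.
With δ = 3/7, the partial sums are K=1: 0.4286, K=2: 0.6122.
K = 2 is the first length at which the sum reaches 0.5000.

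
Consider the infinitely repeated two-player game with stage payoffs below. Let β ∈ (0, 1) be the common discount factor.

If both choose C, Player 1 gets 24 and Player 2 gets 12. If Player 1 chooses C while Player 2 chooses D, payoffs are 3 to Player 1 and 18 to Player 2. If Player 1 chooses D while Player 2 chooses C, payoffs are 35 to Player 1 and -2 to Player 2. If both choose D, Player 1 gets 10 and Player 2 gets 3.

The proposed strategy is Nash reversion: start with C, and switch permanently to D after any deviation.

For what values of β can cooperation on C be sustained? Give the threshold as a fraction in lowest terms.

Player 1's threshold: (35−24)/(35−10) = 11/25.
Player 2's threshold: (18−12)/(18−3) = 2/5.
11/25 > 2/5, so Player 1 binds and β* = 11/25.

11/25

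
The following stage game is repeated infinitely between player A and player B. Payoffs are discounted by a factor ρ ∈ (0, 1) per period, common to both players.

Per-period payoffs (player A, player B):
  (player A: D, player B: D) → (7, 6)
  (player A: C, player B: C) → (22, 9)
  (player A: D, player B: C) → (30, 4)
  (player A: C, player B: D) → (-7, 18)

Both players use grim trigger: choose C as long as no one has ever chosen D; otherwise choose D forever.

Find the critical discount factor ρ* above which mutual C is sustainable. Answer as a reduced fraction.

3/4

player A: cooperation gives 22 each period; deviation gives 30 once then 7 forever.
  22/(1−ρ) ≥ 30 + 7ρ/(1−ρ) ⇒ ρ ≥ 8/23.
player B: cooperation gives 9 each period; deviation gives 18 once then 6 forever.
  ρ ≥ 9/12 = 3/4.
Both must hold, so the binding constraint is player B's: ρ ≥ 3/4.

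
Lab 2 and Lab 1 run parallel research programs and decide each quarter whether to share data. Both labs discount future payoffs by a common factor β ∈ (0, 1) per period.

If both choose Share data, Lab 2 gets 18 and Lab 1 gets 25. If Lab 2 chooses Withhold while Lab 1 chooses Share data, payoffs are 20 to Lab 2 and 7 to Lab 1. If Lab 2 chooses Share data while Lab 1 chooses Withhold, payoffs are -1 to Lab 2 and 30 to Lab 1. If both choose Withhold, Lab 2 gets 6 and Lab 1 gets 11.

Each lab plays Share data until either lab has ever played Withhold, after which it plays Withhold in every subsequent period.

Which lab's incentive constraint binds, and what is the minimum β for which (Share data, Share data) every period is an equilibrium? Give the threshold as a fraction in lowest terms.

Lab 1; β ≥ 5/19

For Lab 2: deviation gain 20−18 = 2, per-period punishment loss 18−6 = 12. IC gives β ≥ 2/14 = 1/7.
For Lab 1: gain 5, loss 14 per period, so β ≥ 5/19.
The tighter constraint is Lab 1's, so cooperation needs β ≥ 5/19.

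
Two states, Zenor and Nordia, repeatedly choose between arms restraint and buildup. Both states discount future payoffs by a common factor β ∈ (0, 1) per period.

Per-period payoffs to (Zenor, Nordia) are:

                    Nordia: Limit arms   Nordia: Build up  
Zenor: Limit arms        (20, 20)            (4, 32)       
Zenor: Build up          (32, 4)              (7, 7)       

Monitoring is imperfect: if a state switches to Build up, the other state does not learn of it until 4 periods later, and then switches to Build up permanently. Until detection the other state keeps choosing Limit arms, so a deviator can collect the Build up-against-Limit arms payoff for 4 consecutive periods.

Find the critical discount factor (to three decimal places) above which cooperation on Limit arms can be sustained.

A deviator earns 32 for 4 periods, then 7 forever; cooperating earns 20 forever. Multiplying the IC by (1−β):
20 ≥ 32(1−β^4) + 7β^4, so 25·β^4 ≥ 12 and β^4 ≥ 12/25.
β ≥ (12/25)^(1/4) ≈ 0.832.

0.832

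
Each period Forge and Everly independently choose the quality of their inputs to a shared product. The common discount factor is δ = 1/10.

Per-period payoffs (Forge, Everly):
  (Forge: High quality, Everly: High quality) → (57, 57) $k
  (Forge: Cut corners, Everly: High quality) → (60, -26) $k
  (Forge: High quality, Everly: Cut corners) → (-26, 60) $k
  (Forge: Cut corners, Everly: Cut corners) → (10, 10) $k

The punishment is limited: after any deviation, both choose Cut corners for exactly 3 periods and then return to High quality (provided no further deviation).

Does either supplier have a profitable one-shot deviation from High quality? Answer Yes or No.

IC: δ+…+δ^3 ≥ (60−57)/(57−10) = 3/47.
At δ = 1/10: partial sum = 0.1110 ≥ 0.0638. Cooperation sustainable.

No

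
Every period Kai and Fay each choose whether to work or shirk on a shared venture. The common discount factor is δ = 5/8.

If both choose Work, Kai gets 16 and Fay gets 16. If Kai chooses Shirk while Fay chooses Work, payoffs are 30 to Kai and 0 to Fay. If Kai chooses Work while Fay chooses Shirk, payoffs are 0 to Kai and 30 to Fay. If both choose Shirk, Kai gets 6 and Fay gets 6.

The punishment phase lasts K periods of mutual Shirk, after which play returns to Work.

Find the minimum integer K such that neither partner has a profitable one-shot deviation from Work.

4

Need Σ_{k=1}^{K} δ^k ≥ (30−16)/(16−6) = 1.4000 at δ = 5/8.
At K = 3 the sum is 1.2598 < 1.4000; at K = 4 it is 1.4124 ≥ 1.4000.
So the minimum punishment length is K = 4.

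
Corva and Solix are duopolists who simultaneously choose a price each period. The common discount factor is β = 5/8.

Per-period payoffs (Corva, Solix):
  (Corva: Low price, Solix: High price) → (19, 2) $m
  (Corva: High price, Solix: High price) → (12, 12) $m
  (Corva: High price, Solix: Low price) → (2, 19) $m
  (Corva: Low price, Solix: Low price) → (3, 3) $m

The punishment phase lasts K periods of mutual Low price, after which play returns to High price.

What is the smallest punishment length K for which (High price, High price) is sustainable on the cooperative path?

2

Need Σ_{k=1}^{K} β^k ≥ (19−12)/(12−3) = 0.7778 at β = 5/8.
At K = 1 the sum is 0.6250 < 0.7778; at K = 2 it is 1.0156 ≥ 0.7778.
So the minimum punishment length is K = 2.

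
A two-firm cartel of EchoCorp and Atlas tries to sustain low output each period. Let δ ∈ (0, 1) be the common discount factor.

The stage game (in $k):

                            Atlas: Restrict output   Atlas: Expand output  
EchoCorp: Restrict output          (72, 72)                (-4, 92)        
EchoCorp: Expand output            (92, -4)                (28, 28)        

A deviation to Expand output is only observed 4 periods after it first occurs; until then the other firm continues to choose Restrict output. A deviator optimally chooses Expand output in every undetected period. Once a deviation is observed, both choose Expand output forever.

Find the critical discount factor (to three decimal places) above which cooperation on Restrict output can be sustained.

0.748

The best deviation is to choose Expand output for all 4 undetected periods, earning 92 each, then 28 forever once detected.
Deviation value: 92(1−δ^4)/(1−δ) + 28δ^4/(1−δ); cooperation value: 72/(1−δ).
IC: 72 ≥ 92(1−δ^4) + 28δ^4 = 92 − 64δ^4.
So δ^4 ≥ 20/64 = 5/16, giving δ ≥ (5/16)^(1/4) ≈ 0.748.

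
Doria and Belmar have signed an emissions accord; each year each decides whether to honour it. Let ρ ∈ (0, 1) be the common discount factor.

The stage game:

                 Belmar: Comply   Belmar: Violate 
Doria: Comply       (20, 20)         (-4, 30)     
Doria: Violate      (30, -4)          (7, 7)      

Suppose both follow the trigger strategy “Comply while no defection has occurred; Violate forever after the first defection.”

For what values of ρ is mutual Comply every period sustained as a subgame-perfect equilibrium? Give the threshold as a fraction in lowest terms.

Cooperation forever yields 20 each period: 20/(1−ρ).
Deviating yields 30 once, then 7 forever: 30 + 7ρ/(1−ρ).
No profitable deviation requires 20/(1−ρ) ≥ 30 + 7ρ/(1−ρ).
Multiplying by (1−ρ): 20 ≥ 30(1−ρ) + 7ρ = 30 − 23ρ.
So 23ρ ≥ 10, i.e. ρ ≥ 10/23.

10/23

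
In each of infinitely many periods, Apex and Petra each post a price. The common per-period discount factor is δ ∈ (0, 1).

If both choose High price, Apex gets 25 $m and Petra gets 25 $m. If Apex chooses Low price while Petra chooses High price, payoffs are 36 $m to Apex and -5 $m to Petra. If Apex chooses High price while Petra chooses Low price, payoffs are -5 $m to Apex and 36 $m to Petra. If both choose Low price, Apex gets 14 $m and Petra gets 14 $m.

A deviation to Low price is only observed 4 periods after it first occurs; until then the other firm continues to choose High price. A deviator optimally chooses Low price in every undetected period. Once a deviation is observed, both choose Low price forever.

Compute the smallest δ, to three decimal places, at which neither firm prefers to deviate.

0.841

A deviator earns 36 for 4 periods, then 14 forever; cooperating earns 25 forever. Multiplying the IC by (1−δ):
25 ≥ 36(1−δ^4) + 14δ^4, so 22·δ^4 ≥ 11 and δ^4 ≥ 1/2.
δ ≥ (1/2)^(1/4) ≈ 0.841.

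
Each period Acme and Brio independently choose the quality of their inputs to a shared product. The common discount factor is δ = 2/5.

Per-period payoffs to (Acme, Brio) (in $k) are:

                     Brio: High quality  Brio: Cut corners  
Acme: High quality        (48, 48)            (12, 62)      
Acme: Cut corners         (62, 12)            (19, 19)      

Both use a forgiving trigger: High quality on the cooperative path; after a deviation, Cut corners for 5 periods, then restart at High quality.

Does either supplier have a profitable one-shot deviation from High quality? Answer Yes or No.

No

IC: δ+…+δ^5 ≥ (62−48)/(48−19) = 14/29.
At δ = 2/5: partial sum = 0.6598 ≥ 0.4828. Cooperation sustainable.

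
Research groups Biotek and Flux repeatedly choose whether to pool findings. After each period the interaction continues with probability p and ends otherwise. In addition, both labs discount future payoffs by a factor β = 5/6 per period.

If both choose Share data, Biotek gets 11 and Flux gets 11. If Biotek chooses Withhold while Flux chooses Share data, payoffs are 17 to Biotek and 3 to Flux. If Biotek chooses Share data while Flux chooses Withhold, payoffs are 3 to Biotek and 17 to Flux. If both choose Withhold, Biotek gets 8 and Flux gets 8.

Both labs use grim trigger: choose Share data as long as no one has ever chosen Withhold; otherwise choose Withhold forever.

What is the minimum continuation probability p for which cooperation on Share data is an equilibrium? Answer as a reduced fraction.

Expected continuation weight on next period's payoff is β·p = 5/6·p, which plays the role of the discount factor.
Cooperation requires 5/6·p ≥ (17−11)/(17−8) = 2/3, hence p ≥ 4/5.

4/5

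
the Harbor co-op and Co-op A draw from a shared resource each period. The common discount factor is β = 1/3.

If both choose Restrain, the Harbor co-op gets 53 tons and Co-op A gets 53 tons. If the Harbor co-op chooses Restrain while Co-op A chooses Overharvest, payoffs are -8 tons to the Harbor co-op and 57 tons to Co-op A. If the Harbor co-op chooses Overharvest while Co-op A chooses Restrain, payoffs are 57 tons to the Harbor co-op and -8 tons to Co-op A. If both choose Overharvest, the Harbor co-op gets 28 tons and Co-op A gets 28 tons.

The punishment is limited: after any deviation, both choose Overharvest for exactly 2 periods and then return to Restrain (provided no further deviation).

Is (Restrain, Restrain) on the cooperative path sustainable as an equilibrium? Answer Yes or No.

Yes

IC: β+…+β^2 ≥ (57−53)/(53−28) = 4/25.
At β = 1/3: partial sum = 0.4444 ≥ 0.1600. Cooperation sustainable.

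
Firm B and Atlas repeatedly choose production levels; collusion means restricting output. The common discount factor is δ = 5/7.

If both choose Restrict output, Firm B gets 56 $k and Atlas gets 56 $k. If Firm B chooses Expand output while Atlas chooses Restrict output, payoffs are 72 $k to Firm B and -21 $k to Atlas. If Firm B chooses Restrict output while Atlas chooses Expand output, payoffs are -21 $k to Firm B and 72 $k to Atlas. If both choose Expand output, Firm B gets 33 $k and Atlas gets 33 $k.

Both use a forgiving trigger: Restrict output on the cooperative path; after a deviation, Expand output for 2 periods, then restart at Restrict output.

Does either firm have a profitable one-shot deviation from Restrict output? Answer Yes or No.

No

A one-shot deviation gives 72 now, then 33 for 2 periods, then back to 56.
Gain from deviating: (72−56) today; loss: (56−33) in each of the next 2 periods.
No-deviation condition: (56−33)(δ+…+δ^2) ≥ 72−56, i.e. δ+…+δ^2 ≥ 16/23.
At δ = 5/7: δ+…+δ^2 = 1.2245 ≥ 0.6957.
So cooperation is sustainable.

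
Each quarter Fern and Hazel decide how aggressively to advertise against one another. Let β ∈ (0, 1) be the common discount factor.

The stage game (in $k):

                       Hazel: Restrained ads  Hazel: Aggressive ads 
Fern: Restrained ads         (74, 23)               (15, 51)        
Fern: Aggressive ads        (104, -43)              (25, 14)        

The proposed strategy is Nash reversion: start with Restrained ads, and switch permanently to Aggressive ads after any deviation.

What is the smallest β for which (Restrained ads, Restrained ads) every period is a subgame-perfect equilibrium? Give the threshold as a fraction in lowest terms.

For Fern: deviation gain 104−74 = 30, per-period punishment loss 74−25 = 49. IC gives β ≥ 30/79.
For Hazel: gain 28, loss 9 per period, so β ≥ 28/37.
The tighter constraint is Hazel's, so cooperation needs β ≥ 28/37.

28/37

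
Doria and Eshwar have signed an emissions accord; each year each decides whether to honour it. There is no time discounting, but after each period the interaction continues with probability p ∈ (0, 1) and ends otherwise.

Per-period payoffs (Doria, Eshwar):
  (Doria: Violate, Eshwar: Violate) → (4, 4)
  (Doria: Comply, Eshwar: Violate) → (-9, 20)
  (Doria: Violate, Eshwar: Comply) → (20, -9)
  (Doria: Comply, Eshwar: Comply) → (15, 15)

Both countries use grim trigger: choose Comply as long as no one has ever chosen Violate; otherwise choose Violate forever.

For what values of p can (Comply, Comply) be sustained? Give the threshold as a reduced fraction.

5/16

With no time discounting, the continuation probability p plays the role of the discount factor.
Grim-trigger IC: 15/(1−p) ≥ 20 + 4p/(1−p) ⇒ p ≥ (20−15)/(20−4) = 5/16.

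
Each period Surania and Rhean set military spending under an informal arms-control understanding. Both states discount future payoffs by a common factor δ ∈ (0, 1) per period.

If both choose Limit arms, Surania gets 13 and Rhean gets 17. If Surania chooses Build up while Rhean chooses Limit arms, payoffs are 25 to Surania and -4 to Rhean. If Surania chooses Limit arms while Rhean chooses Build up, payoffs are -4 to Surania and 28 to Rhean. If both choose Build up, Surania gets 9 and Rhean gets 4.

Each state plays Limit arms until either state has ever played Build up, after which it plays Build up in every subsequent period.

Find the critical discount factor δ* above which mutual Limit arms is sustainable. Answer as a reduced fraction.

Surania's threshold: (25−13)/(25−9) = 3/4.
Rhean's threshold: (28−17)/(28−4) = 11/24.
3/4 > 11/24, so Surania binds and δ* = 3/4.

3/4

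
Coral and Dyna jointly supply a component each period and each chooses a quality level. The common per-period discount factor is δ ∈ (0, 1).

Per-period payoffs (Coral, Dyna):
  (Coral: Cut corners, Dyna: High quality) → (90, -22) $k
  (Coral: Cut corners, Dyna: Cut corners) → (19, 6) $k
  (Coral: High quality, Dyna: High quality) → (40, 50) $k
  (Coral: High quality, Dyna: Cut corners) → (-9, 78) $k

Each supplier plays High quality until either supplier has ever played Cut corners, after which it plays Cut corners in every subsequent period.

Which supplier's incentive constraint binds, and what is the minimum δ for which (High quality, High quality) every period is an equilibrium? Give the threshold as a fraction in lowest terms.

Coral; δ ≥ 50/71

Coral's threshold: (90−40)/(90−19) = 50/71.
Dyna's threshold: (78−50)/(78−6) = 7/18.
50/71 > 7/18, so Coral binds and δ* = 50/71.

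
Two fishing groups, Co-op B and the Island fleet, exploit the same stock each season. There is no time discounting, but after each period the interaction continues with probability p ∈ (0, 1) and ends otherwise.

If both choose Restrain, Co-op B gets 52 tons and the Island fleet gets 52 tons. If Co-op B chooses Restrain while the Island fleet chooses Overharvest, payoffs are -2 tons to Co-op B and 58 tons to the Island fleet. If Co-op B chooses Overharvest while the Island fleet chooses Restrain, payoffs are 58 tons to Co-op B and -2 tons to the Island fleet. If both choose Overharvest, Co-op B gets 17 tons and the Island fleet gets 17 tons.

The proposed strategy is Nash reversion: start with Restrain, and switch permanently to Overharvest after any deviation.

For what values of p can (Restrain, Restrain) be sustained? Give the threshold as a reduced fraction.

With no time discounting, the continuation probability p plays the role of the discount factor.
Grim-trigger IC: 52/(1−p) ≥ 58 + 17p/(1−p) ⇒ p ≥ (58−52)/(58−17) = 6/41.

6/41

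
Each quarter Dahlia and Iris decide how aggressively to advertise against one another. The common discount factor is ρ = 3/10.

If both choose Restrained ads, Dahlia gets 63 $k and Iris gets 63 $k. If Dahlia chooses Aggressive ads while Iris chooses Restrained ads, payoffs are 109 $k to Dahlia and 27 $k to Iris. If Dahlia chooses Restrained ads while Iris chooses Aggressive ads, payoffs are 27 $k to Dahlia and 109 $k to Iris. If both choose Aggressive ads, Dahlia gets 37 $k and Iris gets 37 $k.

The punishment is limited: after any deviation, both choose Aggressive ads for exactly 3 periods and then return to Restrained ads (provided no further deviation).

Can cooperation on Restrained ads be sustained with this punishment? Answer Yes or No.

IC: ρ+…+ρ^3 ≥ (109−63)/(63−37) = 23/13.
At ρ = 3/10: partial sum = 0.4170 < 1.7692. Cooperation not sustainable.

No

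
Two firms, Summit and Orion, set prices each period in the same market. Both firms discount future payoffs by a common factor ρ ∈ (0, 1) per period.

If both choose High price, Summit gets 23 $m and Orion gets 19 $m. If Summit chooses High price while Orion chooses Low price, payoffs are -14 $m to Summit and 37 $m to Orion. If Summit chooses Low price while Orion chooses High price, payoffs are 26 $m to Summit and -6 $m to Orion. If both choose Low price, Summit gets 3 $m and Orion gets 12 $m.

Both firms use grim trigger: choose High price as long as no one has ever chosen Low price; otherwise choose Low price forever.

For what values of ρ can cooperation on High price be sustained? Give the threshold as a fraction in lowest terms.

For Summit: deviation gain 26−23 = 3, per-period punishment loss 23−3 = 20. IC gives ρ ≥ 3/23.
For Orion: gain 18, loss 7 per period, so ρ ≥ 18/25.
The tighter constraint is Orion's, so cooperation needs ρ ≥ 18/25.

18/25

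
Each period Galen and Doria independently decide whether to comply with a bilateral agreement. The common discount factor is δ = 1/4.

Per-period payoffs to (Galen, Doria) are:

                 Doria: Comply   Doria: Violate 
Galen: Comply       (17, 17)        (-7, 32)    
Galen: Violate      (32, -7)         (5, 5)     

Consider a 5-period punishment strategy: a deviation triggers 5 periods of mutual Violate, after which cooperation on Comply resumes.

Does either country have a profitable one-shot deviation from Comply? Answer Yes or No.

Yes

IC: δ+…+δ^5 ≥ (32−17)/(17−5) = 5/4.
At δ = 1/4: partial sum = 0.3330 < 1.2500. Cooperation not sustainable.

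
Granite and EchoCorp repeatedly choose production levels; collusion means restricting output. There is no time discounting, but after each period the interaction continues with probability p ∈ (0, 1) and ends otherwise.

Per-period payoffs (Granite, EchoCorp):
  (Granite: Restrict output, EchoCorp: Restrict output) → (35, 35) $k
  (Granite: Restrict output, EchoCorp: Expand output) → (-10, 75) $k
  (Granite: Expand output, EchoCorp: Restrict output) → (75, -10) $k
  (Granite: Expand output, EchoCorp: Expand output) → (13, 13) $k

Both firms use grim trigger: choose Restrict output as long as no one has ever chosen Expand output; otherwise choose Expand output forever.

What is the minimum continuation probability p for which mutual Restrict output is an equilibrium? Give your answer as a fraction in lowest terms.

20/31

With no time discounting, the continuation probability p plays the role of the discount factor.
Grim-trigger IC: 35/(1−p) ≥ 75 + 13p/(1−p) ⇒ p ≥ (75−35)/(75−13) = 20/31.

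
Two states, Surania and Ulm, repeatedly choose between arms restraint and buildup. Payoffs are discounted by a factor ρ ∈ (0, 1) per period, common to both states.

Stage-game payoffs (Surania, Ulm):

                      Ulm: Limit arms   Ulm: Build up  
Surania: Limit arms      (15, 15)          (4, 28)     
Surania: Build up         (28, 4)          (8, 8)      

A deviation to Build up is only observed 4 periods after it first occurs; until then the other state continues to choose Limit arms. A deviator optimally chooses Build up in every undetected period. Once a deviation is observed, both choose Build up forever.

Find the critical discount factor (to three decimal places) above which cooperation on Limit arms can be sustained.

0.898

The best deviation is to choose Build up for all 4 undetected periods, earning 28 each, then 8 forever once detected.
Deviation value: 28(1−ρ^4)/(1−ρ) + 8ρ^4/(1−ρ); cooperation value: 15/(1−ρ).
IC: 15 ≥ 28(1−ρ^4) + 8ρ^4 = 28 − 20ρ^4.
So ρ^4 ≥ 13/20, giving ρ ≥ (13/20)^(1/4) ≈ 0.898.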